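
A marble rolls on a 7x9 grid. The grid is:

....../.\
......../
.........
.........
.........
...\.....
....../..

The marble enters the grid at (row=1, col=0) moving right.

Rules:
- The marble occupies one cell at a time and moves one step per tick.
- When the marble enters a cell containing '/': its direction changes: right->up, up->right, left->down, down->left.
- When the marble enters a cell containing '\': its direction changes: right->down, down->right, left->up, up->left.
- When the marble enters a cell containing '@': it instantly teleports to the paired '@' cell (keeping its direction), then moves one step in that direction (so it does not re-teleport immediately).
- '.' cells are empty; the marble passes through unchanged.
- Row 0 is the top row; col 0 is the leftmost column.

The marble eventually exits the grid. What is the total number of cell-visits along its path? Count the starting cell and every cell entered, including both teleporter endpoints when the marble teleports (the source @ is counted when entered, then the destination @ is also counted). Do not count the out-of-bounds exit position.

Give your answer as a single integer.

Step 1: enter (1,0), '.' pass, move right to (1,1)
Step 2: enter (1,1), '.' pass, move right to (1,2)
Step 3: enter (1,2), '.' pass, move right to (1,3)
Step 4: enter (1,3), '.' pass, move right to (1,4)
Step 5: enter (1,4), '.' pass, move right to (1,5)
Step 6: enter (1,5), '.' pass, move right to (1,6)
Step 7: enter (1,6), '.' pass, move right to (1,7)
Step 8: enter (1,7), '.' pass, move right to (1,8)
Step 9: enter (1,8), '/' deflects right->up, move up to (0,8)
Step 10: enter (0,8), '\' deflects up->left, move left to (0,7)
Step 11: enter (0,7), '.' pass, move left to (0,6)
Step 12: enter (0,6), '/' deflects left->down, move down to (1,6)
Step 13: enter (1,6), '.' pass, move down to (2,6)
Step 14: enter (2,6), '.' pass, move down to (3,6)
Step 15: enter (3,6), '.' pass, move down to (4,6)
Step 16: enter (4,6), '.' pass, move down to (5,6)
Step 17: enter (5,6), '.' pass, move down to (6,6)
Step 18: enter (6,6), '/' deflects down->left, move left to (6,5)
Step 19: enter (6,5), '.' pass, move left to (6,4)
Step 20: enter (6,4), '.' pass, move left to (6,3)
Step 21: enter (6,3), '.' pass, move left to (6,2)
Step 22: enter (6,2), '.' pass, move left to (6,1)
Step 23: enter (6,1), '.' pass, move left to (6,0)
Step 24: enter (6,0), '.' pass, move left to (6,-1)
Step 25: at (6,-1) — EXIT via left edge, pos 6
Path length (cell visits): 24

Answer: 24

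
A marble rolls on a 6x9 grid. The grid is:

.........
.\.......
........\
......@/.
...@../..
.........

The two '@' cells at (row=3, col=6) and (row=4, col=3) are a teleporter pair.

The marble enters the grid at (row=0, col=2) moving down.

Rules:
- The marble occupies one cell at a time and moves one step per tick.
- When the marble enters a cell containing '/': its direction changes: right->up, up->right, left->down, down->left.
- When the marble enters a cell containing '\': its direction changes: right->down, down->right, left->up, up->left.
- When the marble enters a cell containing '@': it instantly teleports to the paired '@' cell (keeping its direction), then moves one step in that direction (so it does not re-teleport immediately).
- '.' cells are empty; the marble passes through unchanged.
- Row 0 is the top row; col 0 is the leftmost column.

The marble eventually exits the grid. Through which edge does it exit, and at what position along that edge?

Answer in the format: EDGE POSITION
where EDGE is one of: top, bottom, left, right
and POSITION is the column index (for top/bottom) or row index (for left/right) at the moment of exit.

Answer: bottom 2

Derivation:
Step 1: enter (0,2), '.' pass, move down to (1,2)
Step 2: enter (1,2), '.' pass, move down to (2,2)
Step 3: enter (2,2), '.' pass, move down to (3,2)
Step 4: enter (3,2), '.' pass, move down to (4,2)
Step 5: enter (4,2), '.' pass, move down to (5,2)
Step 6: enter (5,2), '.' pass, move down to (6,2)
Step 7: at (6,2) — EXIT via bottom edge, pos 2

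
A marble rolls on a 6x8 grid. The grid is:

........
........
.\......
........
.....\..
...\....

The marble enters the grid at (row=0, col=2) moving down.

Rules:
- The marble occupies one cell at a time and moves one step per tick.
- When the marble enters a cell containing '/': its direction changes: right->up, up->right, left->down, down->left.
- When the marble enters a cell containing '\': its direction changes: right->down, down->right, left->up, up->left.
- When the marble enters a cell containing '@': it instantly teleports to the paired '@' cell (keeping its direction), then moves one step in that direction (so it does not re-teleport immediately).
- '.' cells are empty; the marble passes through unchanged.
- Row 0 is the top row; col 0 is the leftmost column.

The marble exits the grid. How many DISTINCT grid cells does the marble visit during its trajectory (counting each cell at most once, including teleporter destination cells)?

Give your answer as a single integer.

Step 1: enter (0,2), '.' pass, move down to (1,2)
Step 2: enter (1,2), '.' pass, move down to (2,2)
Step 3: enter (2,2), '.' pass, move down to (3,2)
Step 4: enter (3,2), '.' pass, move down to (4,2)
Step 5: enter (4,2), '.' pass, move down to (5,2)
Step 6: enter (5,2), '.' pass, move down to (6,2)
Step 7: at (6,2) — EXIT via bottom edge, pos 2
Distinct cells visited: 6 (path length 6)

Answer: 6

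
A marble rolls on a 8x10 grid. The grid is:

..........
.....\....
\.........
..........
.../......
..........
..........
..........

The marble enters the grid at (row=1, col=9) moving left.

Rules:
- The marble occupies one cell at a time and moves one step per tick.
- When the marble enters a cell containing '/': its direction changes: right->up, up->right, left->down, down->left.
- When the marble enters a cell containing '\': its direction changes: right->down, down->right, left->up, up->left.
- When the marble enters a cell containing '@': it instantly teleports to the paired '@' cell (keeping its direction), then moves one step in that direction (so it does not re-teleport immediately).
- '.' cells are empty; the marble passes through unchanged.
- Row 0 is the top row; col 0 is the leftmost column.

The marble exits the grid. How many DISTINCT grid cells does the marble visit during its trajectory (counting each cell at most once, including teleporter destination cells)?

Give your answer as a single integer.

Answer: 6

Derivation:
Step 1: enter (1,9), '.' pass, move left to (1,8)
Step 2: enter (1,8), '.' pass, move left to (1,7)
Step 3: enter (1,7), '.' pass, move left to (1,6)
Step 4: enter (1,6), '.' pass, move left to (1,5)
Step 5: enter (1,5), '\' deflects left->up, move up to (0,5)
Step 6: enter (0,5), '.' pass, move up to (-1,5)
Step 7: at (-1,5) — EXIT via top edge, pos 5
Distinct cells visited: 6 (path length 6)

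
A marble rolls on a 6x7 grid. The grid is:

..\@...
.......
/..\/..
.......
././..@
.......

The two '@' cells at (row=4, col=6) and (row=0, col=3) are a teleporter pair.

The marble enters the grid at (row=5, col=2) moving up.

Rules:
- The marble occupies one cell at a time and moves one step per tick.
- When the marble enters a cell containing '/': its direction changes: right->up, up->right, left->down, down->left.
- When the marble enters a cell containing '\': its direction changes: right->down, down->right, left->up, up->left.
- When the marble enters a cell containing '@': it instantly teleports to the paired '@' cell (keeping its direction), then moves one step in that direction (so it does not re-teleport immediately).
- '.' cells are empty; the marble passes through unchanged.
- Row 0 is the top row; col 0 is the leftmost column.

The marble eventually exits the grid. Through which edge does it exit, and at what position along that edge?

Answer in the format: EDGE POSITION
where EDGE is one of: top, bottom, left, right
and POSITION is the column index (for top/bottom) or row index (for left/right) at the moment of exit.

Step 1: enter (5,2), '.' pass, move up to (4,2)
Step 2: enter (4,2), '.' pass, move up to (3,2)
Step 3: enter (3,2), '.' pass, move up to (2,2)
Step 4: enter (2,2), '.' pass, move up to (1,2)
Step 5: enter (1,2), '.' pass, move up to (0,2)
Step 6: enter (0,2), '\' deflects up->left, move left to (0,1)
Step 7: enter (0,1), '.' pass, move left to (0,0)
Step 8: enter (0,0), '.' pass, move left to (0,-1)
Step 9: at (0,-1) — EXIT via left edge, pos 0

Answer: left 0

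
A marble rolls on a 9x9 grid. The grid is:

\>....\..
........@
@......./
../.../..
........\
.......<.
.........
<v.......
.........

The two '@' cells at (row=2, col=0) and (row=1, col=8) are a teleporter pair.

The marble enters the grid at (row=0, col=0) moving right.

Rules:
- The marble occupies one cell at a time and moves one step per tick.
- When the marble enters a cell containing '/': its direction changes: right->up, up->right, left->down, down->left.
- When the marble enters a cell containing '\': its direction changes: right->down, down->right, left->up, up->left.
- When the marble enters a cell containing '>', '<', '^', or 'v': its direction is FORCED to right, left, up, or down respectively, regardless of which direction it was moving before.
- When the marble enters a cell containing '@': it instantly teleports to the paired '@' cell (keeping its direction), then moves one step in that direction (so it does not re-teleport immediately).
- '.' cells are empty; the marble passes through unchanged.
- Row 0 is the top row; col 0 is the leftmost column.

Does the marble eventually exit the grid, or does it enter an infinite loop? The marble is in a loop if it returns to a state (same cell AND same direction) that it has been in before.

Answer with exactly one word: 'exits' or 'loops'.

Step 1: enter (0,0), '\' deflects right->down, move down to (1,0)
Step 2: enter (1,0), '.' pass, move down to (2,0)
Step 3: enter (2,0), '@' teleport (2,0)->(1,8), also enter (1,8), move down to (2,8)
Step 4: enter (2,8), '/' deflects down->left, move left to (2,7)
Step 5: enter (2,7), '.' pass, move left to (2,6)
Step 6: enter (2,6), '.' pass, move left to (2,5)
Step 7: enter (2,5), '.' pass, move left to (2,4)
Step 8: enter (2,4), '.' pass, move left to (2,3)
Step 9: enter (2,3), '.' pass, move left to (2,2)
Step 10: enter (2,2), '.' pass, move left to (2,1)
Step 11: enter (2,1), '.' pass, move left to (2,0)
Step 12: enter (2,0), '@' teleport (2,0)->(1,8), also enter (1,8), move left to (1,7)
Step 13: enter (1,7), '.' pass, move left to (1,6)
Step 14: enter (1,6), '.' pass, move left to (1,5)
Step 15: enter (1,5), '.' pass, move left to (1,4)
Step 16: enter (1,4), '.' pass, move left to (1,3)
Step 17: enter (1,3), '.' pass, move left to (1,2)
Step 18: enter (1,2), '.' pass, move left to (1,1)
Step 19: enter (1,1), '.' pass, move left to (1,0)
Step 20: enter (1,0), '.' pass, move left to (1,-1)
Step 21: at (1,-1) — EXIT via left edge, pos 1

Answer: exits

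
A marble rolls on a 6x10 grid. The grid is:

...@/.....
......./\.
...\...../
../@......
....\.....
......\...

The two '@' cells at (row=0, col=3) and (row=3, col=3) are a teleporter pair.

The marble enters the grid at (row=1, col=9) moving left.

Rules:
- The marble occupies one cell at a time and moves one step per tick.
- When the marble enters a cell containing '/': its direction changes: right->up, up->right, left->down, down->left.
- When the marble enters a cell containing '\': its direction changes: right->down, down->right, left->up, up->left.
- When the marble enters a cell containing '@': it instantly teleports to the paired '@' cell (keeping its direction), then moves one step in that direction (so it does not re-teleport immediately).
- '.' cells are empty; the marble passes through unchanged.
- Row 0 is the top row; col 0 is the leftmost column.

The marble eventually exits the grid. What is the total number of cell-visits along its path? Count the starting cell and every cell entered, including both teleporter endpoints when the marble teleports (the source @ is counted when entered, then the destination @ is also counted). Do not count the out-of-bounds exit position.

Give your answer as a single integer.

Step 1: enter (1,9), '.' pass, move left to (1,8)
Step 2: enter (1,8), '\' deflects left->up, move up to (0,8)
Step 3: enter (0,8), '.' pass, move up to (-1,8)
Step 4: at (-1,8) — EXIT via top edge, pos 8
Path length (cell visits): 3

Answer: 3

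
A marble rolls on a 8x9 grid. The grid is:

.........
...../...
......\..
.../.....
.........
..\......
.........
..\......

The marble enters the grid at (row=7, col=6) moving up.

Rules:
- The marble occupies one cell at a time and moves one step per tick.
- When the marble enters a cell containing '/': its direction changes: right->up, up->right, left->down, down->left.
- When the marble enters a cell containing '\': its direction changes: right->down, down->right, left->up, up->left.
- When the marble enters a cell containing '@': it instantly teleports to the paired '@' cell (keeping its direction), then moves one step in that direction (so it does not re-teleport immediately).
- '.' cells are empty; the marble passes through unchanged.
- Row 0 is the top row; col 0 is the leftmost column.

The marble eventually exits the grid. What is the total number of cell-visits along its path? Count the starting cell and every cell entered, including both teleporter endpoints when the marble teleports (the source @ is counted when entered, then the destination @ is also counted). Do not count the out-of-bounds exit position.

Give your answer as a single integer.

Step 1: enter (7,6), '.' pass, move up to (6,6)
Step 2: enter (6,6), '.' pass, move up to (5,6)
Step 3: enter (5,6), '.' pass, move up to (4,6)
Step 4: enter (4,6), '.' pass, move up to (3,6)
Step 5: enter (3,6), '.' pass, move up to (2,6)
Step 6: enter (2,6), '\' deflects up->left, move left to (2,5)
Step 7: enter (2,5), '.' pass, move left to (2,4)
Step 8: enter (2,4), '.' pass, move left to (2,3)
Step 9: enter (2,3), '.' pass, move left to (2,2)
Step 10: enter (2,2), '.' pass, move left to (2,1)
Step 11: enter (2,1), '.' pass, move left to (2,0)
Step 12: enter (2,0), '.' pass, move left to (2,-1)
Step 13: at (2,-1) — EXIT via left edge, pos 2
Path length (cell visits): 12

Answer: 12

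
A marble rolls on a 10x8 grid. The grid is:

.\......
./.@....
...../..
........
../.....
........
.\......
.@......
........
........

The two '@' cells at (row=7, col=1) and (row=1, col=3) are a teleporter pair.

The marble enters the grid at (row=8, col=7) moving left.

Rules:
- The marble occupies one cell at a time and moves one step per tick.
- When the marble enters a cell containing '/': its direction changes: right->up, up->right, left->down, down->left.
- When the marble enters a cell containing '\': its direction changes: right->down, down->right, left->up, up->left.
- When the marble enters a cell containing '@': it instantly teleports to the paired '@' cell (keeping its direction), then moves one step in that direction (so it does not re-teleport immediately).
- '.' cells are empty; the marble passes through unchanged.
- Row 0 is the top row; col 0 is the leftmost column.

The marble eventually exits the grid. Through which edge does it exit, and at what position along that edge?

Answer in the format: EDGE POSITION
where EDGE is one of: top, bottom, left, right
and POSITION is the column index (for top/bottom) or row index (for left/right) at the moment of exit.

Step 1: enter (8,7), '.' pass, move left to (8,6)
Step 2: enter (8,6), '.' pass, move left to (8,5)
Step 3: enter (8,5), '.' pass, move left to (8,4)
Step 4: enter (8,4), '.' pass, move left to (8,3)
Step 5: enter (8,3), '.' pass, move left to (8,2)
Step 6: enter (8,2), '.' pass, move left to (8,1)
Step 7: enter (8,1), '.' pass, move left to (8,0)
Step 8: enter (8,0), '.' pass, move left to (8,-1)
Step 9: at (8,-1) — EXIT via left edge, pos 8

Answer: left 8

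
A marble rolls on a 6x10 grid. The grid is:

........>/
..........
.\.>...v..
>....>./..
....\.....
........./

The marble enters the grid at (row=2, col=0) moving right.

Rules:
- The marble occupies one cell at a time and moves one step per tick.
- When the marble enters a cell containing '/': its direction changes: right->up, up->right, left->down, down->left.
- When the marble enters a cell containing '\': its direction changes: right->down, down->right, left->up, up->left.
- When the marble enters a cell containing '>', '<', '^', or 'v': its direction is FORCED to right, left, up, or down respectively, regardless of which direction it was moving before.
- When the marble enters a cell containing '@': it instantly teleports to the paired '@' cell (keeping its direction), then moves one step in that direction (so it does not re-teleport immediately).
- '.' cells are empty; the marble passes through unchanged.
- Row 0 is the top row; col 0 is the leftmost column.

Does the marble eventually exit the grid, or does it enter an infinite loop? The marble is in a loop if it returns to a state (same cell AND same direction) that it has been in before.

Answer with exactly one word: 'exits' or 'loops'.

Answer: exits

Derivation:
Step 1: enter (2,0), '.' pass, move right to (2,1)
Step 2: enter (2,1), '\' deflects right->down, move down to (3,1)
Step 3: enter (3,1), '.' pass, move down to (4,1)
Step 4: enter (4,1), '.' pass, move down to (5,1)
Step 5: enter (5,1), '.' pass, move down to (6,1)
Step 6: at (6,1) — EXIT via bottom edge, pos 1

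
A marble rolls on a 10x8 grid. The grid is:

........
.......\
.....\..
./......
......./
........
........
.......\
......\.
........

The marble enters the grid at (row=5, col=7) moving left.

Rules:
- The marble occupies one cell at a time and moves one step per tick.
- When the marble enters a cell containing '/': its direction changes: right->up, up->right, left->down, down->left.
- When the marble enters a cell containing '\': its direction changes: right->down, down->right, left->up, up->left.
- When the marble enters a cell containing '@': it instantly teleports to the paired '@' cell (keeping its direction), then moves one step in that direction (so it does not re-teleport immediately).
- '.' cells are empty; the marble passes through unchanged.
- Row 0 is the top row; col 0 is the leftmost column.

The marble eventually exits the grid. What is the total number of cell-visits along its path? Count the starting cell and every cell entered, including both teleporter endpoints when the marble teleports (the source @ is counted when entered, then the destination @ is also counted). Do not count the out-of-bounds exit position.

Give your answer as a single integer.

Answer: 8

Derivation:
Step 1: enter (5,7), '.' pass, move left to (5,6)
Step 2: enter (5,6), '.' pass, move left to (5,5)
Step 3: enter (5,5), '.' pass, move left to (5,4)
Step 4: enter (5,4), '.' pass, move left to (5,3)
Step 5: enter (5,3), '.' pass, move left to (5,2)
Step 6: enter (5,2), '.' pass, move left to (5,1)
Step 7: enter (5,1), '.' pass, move left to (5,0)
Step 8: enter (5,0), '.' pass, move left to (5,-1)
Step 9: at (5,-1) — EXIT via left edge, pos 5
Path length (cell visits): 8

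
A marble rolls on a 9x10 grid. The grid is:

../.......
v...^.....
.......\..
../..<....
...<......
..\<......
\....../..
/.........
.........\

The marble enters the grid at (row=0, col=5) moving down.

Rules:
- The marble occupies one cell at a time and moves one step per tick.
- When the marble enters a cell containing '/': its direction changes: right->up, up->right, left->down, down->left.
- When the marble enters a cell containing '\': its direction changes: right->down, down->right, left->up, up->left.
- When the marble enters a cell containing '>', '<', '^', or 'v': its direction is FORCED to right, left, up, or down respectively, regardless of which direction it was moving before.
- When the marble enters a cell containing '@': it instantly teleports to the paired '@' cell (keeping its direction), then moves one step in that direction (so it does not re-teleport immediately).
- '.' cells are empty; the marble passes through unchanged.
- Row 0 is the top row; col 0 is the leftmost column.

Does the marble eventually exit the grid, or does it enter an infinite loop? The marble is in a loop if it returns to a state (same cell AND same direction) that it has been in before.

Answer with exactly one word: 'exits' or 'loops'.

Step 1: enter (0,5), '.' pass, move down to (1,5)
Step 2: enter (1,5), '.' pass, move down to (2,5)
Step 3: enter (2,5), '.' pass, move down to (3,5)
Step 4: enter (3,5), '<' forces down->left, move left to (3,4)
Step 5: enter (3,4), '.' pass, move left to (3,3)
Step 6: enter (3,3), '.' pass, move left to (3,2)
Step 7: enter (3,2), '/' deflects left->down, move down to (4,2)
Step 8: enter (4,2), '.' pass, move down to (5,2)
Step 9: enter (5,2), '\' deflects down->right, move right to (5,3)
Step 10: enter (5,3), '<' forces right->left, move left to (5,2)
Step 11: enter (5,2), '\' deflects left->up, move up to (4,2)
Step 12: enter (4,2), '.' pass, move up to (3,2)
Step 13: enter (3,2), '/' deflects up->right, move right to (3,3)
Step 14: enter (3,3), '.' pass, move right to (3,4)
Step 15: enter (3,4), '.' pass, move right to (3,5)
Step 16: enter (3,5), '<' forces right->left, move left to (3,4)
Step 17: at (3,4) dir=left — LOOP DETECTED (seen before)

Answer: loops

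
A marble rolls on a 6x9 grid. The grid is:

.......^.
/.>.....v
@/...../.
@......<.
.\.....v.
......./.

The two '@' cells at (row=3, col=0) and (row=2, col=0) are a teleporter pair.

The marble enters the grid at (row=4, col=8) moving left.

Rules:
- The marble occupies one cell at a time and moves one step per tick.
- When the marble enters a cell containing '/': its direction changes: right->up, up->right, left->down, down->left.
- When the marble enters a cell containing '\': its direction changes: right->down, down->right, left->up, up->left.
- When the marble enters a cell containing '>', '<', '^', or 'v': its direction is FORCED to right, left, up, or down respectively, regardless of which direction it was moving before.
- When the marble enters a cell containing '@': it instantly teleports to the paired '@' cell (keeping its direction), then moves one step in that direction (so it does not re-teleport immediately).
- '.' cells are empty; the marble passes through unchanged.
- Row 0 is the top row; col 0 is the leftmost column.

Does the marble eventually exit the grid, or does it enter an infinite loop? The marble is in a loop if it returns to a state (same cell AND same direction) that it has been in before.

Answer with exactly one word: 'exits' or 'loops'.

Answer: exits

Derivation:
Step 1: enter (4,8), '.' pass, move left to (4,7)
Step 2: enter (4,7), 'v' forces left->down, move down to (5,7)
Step 3: enter (5,7), '/' deflects down->left, move left to (5,6)
Step 4: enter (5,6), '.' pass, move left to (5,5)
Step 5: enter (5,5), '.' pass, move left to (5,4)
Step 6: enter (5,4), '.' pass, move left to (5,3)
Step 7: enter (5,3), '.' pass, move left to (5,2)
Step 8: enter (5,2), '.' pass, move left to (5,1)
Step 9: enter (5,1), '.' pass, move left to (5,0)
Step 10: enter (5,0), '.' pass, move left to (5,-1)
Step 11: at (5,-1) — EXIT via left edge, pos 5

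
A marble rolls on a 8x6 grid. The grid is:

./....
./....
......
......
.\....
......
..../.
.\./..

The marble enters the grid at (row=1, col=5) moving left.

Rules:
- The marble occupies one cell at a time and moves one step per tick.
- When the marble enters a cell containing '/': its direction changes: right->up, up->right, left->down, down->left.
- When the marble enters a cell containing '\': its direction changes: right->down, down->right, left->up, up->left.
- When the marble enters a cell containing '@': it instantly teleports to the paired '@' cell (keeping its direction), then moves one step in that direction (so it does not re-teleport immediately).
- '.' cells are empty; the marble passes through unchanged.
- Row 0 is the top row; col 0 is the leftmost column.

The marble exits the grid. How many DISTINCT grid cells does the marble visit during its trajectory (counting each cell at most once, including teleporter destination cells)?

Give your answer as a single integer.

Step 1: enter (1,5), '.' pass, move left to (1,4)
Step 2: enter (1,4), '.' pass, move left to (1,3)
Step 3: enter (1,3), '.' pass, move left to (1,2)
Step 4: enter (1,2), '.' pass, move left to (1,1)
Step 5: enter (1,1), '/' deflects left->down, move down to (2,1)
Step 6: enter (2,1), '.' pass, move down to (3,1)
Step 7: enter (3,1), '.' pass, move down to (4,1)
Step 8: enter (4,1), '\' deflects down->right, move right to (4,2)
Step 9: enter (4,2), '.' pass, move right to (4,3)
Step 10: enter (4,3), '.' pass, move right to (4,4)
Step 11: enter (4,4), '.' pass, move right to (4,5)
Step 12: enter (4,5), '.' pass, move right to (4,6)
Step 13: at (4,6) — EXIT via right edge, pos 4
Distinct cells visited: 12 (path length 12)

Answer: 12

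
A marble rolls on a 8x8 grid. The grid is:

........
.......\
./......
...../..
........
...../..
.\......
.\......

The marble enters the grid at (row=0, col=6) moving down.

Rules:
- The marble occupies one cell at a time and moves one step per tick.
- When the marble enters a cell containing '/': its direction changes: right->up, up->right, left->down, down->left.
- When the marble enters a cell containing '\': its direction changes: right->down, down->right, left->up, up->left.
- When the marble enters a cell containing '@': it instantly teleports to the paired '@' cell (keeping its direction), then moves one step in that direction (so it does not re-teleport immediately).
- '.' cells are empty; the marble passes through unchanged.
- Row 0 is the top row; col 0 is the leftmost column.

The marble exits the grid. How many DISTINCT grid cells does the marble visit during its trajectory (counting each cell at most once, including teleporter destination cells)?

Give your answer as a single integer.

Answer: 8

Derivation:
Step 1: enter (0,6), '.' pass, move down to (1,6)
Step 2: enter (1,6), '.' pass, move down to (2,6)
Step 3: enter (2,6), '.' pass, move down to (3,6)
Step 4: enter (3,6), '.' pass, move down to (4,6)
Step 5: enter (4,6), '.' pass, move down to (5,6)
Step 6: enter (5,6), '.' pass, move down to (6,6)
Step 7: enter (6,6), '.' pass, move down to (7,6)
Step 8: enter (7,6), '.' pass, move down to (8,6)
Step 9: at (8,6) — EXIT via bottom edge, pos 6
Distinct cells visited: 8 (path length 8)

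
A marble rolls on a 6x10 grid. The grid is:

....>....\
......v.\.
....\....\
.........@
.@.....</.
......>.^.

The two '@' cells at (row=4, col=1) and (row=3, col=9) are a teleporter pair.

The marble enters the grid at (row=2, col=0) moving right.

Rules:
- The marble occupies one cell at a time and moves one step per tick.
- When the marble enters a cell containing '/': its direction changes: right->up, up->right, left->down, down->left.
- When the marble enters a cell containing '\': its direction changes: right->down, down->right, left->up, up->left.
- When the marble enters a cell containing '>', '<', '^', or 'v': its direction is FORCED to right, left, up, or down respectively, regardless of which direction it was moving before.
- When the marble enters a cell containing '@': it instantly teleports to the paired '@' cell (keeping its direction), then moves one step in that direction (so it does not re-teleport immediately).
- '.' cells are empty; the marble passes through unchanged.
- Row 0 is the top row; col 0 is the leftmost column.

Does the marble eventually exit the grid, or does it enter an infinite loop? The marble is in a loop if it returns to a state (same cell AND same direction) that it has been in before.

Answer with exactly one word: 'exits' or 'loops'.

Answer: exits

Derivation:
Step 1: enter (2,0), '.' pass, move right to (2,1)
Step 2: enter (2,1), '.' pass, move right to (2,2)
Step 3: enter (2,2), '.' pass, move right to (2,3)
Step 4: enter (2,3), '.' pass, move right to (2,4)
Step 5: enter (2,4), '\' deflects right->down, move down to (3,4)
Step 6: enter (3,4), '.' pass, move down to (4,4)
Step 7: enter (4,4), '.' pass, move down to (5,4)
Step 8: enter (5,4), '.' pass, move down to (6,4)
Step 9: at (6,4) — EXIT via bottom edge, pos 4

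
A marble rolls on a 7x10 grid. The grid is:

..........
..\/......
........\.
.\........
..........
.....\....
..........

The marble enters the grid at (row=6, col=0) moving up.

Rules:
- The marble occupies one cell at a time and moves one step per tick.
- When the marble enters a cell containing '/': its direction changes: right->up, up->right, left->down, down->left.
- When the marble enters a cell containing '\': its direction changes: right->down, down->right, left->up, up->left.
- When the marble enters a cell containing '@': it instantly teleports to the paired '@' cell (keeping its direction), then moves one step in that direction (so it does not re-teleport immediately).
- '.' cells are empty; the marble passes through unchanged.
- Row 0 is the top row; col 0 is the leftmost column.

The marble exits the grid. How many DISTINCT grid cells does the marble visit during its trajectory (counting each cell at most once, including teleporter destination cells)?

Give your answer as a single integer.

Step 1: enter (6,0), '.' pass, move up to (5,0)
Step 2: enter (5,0), '.' pass, move up to (4,0)
Step 3: enter (4,0), '.' pass, move up to (3,0)
Step 4: enter (3,0), '.' pass, move up to (2,0)
Step 5: enter (2,0), '.' pass, move up to (1,0)
Step 6: enter (1,0), '.' pass, move up to (0,0)
Step 7: enter (0,0), '.' pass, move up to (-1,0)
Step 8: at (-1,0) — EXIT via top edge, pos 0
Distinct cells visited: 7 (path length 7)

Answer: 7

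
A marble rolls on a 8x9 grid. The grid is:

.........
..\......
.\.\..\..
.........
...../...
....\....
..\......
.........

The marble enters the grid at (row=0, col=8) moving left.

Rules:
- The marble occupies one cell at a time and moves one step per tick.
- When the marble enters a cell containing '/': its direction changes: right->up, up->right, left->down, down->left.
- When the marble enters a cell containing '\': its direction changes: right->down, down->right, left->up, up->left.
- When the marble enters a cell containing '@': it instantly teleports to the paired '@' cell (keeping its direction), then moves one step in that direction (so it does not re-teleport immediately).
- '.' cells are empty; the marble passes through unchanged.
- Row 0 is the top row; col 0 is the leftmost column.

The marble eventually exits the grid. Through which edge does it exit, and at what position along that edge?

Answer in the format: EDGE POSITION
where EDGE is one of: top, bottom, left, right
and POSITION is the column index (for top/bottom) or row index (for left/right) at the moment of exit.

Answer: left 0

Derivation:
Step 1: enter (0,8), '.' pass, move left to (0,7)
Step 2: enter (0,7), '.' pass, move left to (0,6)
Step 3: enter (0,6), '.' pass, move left to (0,5)
Step 4: enter (0,5), '.' pass, move left to (0,4)
Step 5: enter (0,4), '.' pass, move left to (0,3)
Step 6: enter (0,3), '.' pass, move left to (0,2)
Step 7: enter (0,2), '.' pass, move left to (0,1)
Step 8: enter (0,1), '.' pass, move left to (0,0)
Step 9: enter (0,0), '.' pass, move left to (0,-1)
Step 10: at (0,-1) — EXIT via left edge, pos 0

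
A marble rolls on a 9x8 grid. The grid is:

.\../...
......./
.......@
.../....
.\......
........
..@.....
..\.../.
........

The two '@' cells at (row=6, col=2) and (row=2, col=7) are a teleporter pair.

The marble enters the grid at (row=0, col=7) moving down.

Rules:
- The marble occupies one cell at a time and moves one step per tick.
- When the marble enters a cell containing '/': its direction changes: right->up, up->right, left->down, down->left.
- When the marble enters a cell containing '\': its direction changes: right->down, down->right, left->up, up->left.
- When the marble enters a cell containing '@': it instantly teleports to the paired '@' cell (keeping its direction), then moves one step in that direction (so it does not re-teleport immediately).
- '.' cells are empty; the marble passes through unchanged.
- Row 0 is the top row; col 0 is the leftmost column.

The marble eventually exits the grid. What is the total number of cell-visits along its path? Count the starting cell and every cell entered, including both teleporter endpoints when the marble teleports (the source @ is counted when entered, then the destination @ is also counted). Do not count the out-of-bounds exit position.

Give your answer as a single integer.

Answer: 9

Derivation:
Step 1: enter (0,7), '.' pass, move down to (1,7)
Step 2: enter (1,7), '/' deflects down->left, move left to (1,6)
Step 3: enter (1,6), '.' pass, move left to (1,5)
Step 4: enter (1,5), '.' pass, move left to (1,4)
Step 5: enter (1,4), '.' pass, move left to (1,3)
Step 6: enter (1,3), '.' pass, move left to (1,2)
Step 7: enter (1,2), '.' pass, move left to (1,1)
Step 8: enter (1,1), '.' pass, move left to (1,0)
Step 9: enter (1,0), '.' pass, move left to (1,-1)
Step 10: at (1,-1) — EXIT via left edge, pos 1
Path length (cell visits): 9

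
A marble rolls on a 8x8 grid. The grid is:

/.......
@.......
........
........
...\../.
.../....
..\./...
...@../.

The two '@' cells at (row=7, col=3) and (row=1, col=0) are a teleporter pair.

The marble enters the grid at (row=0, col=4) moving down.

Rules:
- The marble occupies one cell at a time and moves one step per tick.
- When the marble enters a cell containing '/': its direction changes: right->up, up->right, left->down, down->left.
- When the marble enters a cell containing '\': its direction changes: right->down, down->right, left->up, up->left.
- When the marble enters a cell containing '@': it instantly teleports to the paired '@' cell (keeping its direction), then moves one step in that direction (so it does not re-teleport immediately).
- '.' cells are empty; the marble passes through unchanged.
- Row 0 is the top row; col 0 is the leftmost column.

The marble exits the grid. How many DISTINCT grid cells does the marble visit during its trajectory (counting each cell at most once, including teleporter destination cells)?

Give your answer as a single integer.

Step 1: enter (0,4), '.' pass, move down to (1,4)
Step 2: enter (1,4), '.' pass, move down to (2,4)
Step 3: enter (2,4), '.' pass, move down to (3,4)
Step 4: enter (3,4), '.' pass, move down to (4,4)
Step 5: enter (4,4), '.' pass, move down to (5,4)
Step 6: enter (5,4), '.' pass, move down to (6,4)
Step 7: enter (6,4), '/' deflects down->left, move left to (6,3)
Step 8: enter (6,3), '.' pass, move left to (6,2)
Step 9: enter (6,2), '\' deflects left->up, move up to (5,2)
Step 10: enter (5,2), '.' pass, move up to (4,2)
Step 11: enter (4,2), '.' pass, move up to (3,2)
Step 12: enter (3,2), '.' pass, move up to (2,2)
Step 13: enter (2,2), '.' pass, move up to (1,2)
Step 14: enter (1,2), '.' pass, move up to (0,2)
Step 15: enter (0,2), '.' pass, move up to (-1,2)
Step 16: at (-1,2) — EXIT via top edge, pos 2
Distinct cells visited: 15 (path length 15)

Answer: 15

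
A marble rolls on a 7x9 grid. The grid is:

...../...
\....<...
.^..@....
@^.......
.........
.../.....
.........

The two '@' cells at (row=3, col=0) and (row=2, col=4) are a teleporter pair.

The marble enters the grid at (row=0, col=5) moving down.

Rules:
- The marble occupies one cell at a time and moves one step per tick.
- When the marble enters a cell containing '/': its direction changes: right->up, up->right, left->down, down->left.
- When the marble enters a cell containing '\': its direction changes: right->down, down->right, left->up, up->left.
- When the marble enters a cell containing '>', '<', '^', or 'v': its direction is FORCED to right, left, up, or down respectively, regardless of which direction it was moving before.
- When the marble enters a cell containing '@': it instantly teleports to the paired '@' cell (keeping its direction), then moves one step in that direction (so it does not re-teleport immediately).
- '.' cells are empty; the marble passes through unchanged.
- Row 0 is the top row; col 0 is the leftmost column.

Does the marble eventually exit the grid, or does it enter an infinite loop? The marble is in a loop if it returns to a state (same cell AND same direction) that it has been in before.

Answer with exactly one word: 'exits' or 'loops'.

Answer: exits

Derivation:
Step 1: enter (0,5), '/' deflects down->left, move left to (0,4)
Step 2: enter (0,4), '.' pass, move left to (0,3)
Step 3: enter (0,3), '.' pass, move left to (0,2)
Step 4: enter (0,2), '.' pass, move left to (0,1)
Step 5: enter (0,1), '.' pass, move left to (0,0)
Step 6: enter (0,0), '.' pass, move left to (0,-1)
Step 7: at (0,-1) — EXIT via left edge, pos 0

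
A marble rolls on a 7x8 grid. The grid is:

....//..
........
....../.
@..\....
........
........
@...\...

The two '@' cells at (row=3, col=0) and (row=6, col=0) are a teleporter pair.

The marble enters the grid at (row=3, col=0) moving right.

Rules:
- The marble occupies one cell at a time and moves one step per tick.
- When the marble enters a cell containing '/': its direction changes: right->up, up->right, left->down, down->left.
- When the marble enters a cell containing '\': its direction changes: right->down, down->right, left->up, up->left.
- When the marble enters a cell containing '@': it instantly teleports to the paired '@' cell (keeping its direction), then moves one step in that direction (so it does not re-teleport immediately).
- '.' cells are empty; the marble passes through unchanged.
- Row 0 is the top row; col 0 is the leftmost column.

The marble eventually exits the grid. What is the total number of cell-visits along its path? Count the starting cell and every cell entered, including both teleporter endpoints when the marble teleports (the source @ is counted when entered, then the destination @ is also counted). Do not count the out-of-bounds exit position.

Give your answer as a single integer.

Step 1: enter (3,0), '@' teleport (3,0)->(6,0), also enter (6,0), move right to (6,1)
Step 2: enter (6,1), '.' pass, move right to (6,2)
Step 3: enter (6,2), '.' pass, move right to (6,3)
Step 4: enter (6,3), '.' pass, move right to (6,4)
Step 5: enter (6,4), '\' deflects right->down, move down to (7,4)
Step 6: at (7,4) — EXIT via bottom edge, pos 4
Path length (cell visits): 6

Answer: 6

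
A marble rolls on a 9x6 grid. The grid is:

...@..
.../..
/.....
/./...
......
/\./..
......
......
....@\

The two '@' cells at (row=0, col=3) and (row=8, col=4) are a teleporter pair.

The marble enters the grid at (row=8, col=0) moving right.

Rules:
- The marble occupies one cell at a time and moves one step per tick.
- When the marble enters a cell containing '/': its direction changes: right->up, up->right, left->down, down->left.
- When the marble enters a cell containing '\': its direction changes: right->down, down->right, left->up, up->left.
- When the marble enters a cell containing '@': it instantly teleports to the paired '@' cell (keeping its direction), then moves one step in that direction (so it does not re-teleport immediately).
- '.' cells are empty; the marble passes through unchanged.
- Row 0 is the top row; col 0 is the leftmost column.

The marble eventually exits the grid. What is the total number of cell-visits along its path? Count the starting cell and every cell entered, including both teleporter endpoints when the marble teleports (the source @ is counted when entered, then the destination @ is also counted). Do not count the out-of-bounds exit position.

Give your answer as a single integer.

Answer: 8

Derivation:
Step 1: enter (8,0), '.' pass, move right to (8,1)
Step 2: enter (8,1), '.' pass, move right to (8,2)
Step 3: enter (8,2), '.' pass, move right to (8,3)
Step 4: enter (8,3), '.' pass, move right to (8,4)
Step 5: enter (8,4), '@' teleport (8,4)->(0,3), also enter (0,3), move right to (0,4)
Step 6: enter (0,4), '.' pass, move right to (0,5)
Step 7: enter (0,5), '.' pass, move right to (0,6)
Step 8: at (0,6) — EXIT via right edge, pos 0
Path length (cell visits): 8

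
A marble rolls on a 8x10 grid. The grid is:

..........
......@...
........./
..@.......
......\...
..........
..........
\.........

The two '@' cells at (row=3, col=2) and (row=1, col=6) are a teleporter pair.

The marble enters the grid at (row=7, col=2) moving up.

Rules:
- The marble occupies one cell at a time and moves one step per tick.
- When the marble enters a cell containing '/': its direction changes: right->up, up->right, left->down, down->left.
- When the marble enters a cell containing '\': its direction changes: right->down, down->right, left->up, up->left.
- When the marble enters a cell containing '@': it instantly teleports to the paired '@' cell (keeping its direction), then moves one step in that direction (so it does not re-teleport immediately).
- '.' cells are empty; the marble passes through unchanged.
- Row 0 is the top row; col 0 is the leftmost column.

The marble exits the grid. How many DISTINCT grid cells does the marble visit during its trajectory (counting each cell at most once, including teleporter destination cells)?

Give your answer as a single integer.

Answer: 7

Derivation:
Step 1: enter (7,2), '.' pass, move up to (6,2)
Step 2: enter (6,2), '.' pass, move up to (5,2)
Step 3: enter (5,2), '.' pass, move up to (4,2)
Step 4: enter (4,2), '.' pass, move up to (3,2)
Step 5: enter (3,2), '@' teleport (3,2)->(1,6), also enter (1,6), move up to (0,6)
Step 6: enter (0,6), '.' pass, move up to (-1,6)
Step 7: at (-1,6) — EXIT via top edge, pos 6
Distinct cells visited: 7 (path length 7)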